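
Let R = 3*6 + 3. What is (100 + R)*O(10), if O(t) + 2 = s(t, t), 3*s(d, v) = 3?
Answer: -121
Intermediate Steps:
s(d, v) = 1 (s(d, v) = (1/3)*3 = 1)
O(t) = -1 (O(t) = -2 + 1 = -1)
R = 21 (R = 18 + 3 = 21)
(100 + R)*O(10) = (100 + 21)*(-1) = 121*(-1) = -121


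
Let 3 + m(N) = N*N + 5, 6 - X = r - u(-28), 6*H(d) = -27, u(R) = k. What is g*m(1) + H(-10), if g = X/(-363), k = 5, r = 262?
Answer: -587/242 ≈ -2.4256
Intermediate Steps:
u(R) = 5
H(d) = -9/2 (H(d) = (⅙)*(-27) = -9/2)
X = -251 (X = 6 - (262 - 1*5) = 6 - (262 - 5) = 6 - 1*257 = 6 - 257 = -251)
g = 251/363 (g = -251/(-363) = -251*(-1/363) = 251/363 ≈ 0.69146)
m(N) = 2 + N² (m(N) = -3 + (N*N + 5) = -3 + (N² + 5) = -3 + (5 + N²) = 2 + N²)
g*m(1) + H(-10) = 251*(2 + 1²)/363 - 9/2 = 251*(2 + 1)/363 - 9/2 = (251/363)*3 - 9/2 = 251/121 - 9/2 = -587/242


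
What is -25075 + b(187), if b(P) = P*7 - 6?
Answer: -23772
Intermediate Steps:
b(P) = -6 + 7*P (b(P) = 7*P - 6 = -6 + 7*P)
-25075 + b(187) = -25075 + (-6 + 7*187) = -25075 + (-6 + 1309) = -25075 + 1303 = -23772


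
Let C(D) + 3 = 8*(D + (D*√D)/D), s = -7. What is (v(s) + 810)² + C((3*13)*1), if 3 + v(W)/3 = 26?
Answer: 772950 + 8*√39 ≈ 7.7300e+5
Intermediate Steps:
v(W) = 69 (v(W) = -9 + 3*26 = -9 + 78 = 69)
C(D) = -3 + 8*D + 8*√D (C(D) = -3 + 8*(D + (D*√D)/D) = -3 + 8*(D + D^(3/2)/D) = -3 + 8*(D + √D) = -3 + (8*D + 8*√D) = -3 + 8*D + 8*√D)
(v(s) + 810)² + C((3*13)*1) = (69 + 810)² + (-3 + 8*((3*13)*1) + 8*√((3*13)*1)) = 879² + (-3 + 8*(39*1) + 8*√(39*1)) = 772641 + (-3 + 8*39 + 8*√39) = 772641 + (-3 + 312 + 8*√39) = 772641 + (309 + 8*√39) = 772950 + 8*√39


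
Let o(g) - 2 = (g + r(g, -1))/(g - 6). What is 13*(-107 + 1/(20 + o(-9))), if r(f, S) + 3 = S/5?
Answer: -2379026/1711 ≈ -1390.4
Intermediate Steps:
r(f, S) = -3 + S/5
o(g) = 2 + (-16/5 + g)/(-6 + g) (o(g) = 2 + (g + (-3 + (⅕)*(-1)))/(g - 6) = 2 + (g + (-3 - ⅕))/(-6 + g) = 2 + (g - 16/5)/(-6 + g) = 2 + (-16/5 + g)/(-6 + g))
13*(-107 + 1/(20 + o(-9))) = 13*(-107 + 1/(20 + (-76 + 15*(-9))/(5*(-6 - 9)))) = 13*(-107 + 1/(20 + (⅕)*(-76 - 135)/(-15))) = 13*(-107 + 1/(20 + (⅕)*(-1/15)*(-211))) = 13*(-107 + 1/(20 + 211/75)) = 13*(-107 + 1/(1711/75)) = 13*(-107 + 75/1711) = 13*(-183002/1711) = -2379026/1711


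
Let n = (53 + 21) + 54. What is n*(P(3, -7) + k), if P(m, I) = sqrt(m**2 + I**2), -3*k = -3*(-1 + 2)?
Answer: 128 + 128*sqrt(58) ≈ 1102.8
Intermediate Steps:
n = 128 (n = 74 + 54 = 128)
k = 1 (k = -(-1)*(-1 + 2) = -(-1) = -1/3*(-3) = 1)
P(m, I) = sqrt(I**2 + m**2)
n*(P(3, -7) + k) = 128*(sqrt((-7)**2 + 3**2) + 1) = 128*(sqrt(49 + 9) + 1) = 128*(sqrt(58) + 1) = 128*(1 + sqrt(58)) = 128 + 128*sqrt(58)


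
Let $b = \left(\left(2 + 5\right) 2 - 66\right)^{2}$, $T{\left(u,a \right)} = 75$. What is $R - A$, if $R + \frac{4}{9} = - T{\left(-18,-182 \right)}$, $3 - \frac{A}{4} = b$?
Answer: $\frac{96557}{9} \approx 10729.0$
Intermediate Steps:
$b = 2704$ ($b = \left(7 \cdot 2 - 66\right)^{2} = \left(14 - 66\right)^{2} = \left(-52\right)^{2} = 2704$)
$A = -10804$ ($A = 12 - 10816 = -10804$)
$R = - \frac{679}{9}$ ($R = - \frac{4}{9} - 75 = - \frac{679}{9} \approx -75.444$)
$R - A = - \frac{679}{9} - -10804 = - \frac{679}{9} + 10804 = \frac{96557}{9}$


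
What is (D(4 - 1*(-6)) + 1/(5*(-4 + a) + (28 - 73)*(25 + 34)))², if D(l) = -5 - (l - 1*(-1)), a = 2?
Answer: 1818254881/7102225 ≈ 256.01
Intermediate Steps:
D(l) = -6 - l (D(l) = -5 - (l + 1) = -5 - (1 + l) = -5 + (-1 - l) = -6 - l)
(D(4 - 1*(-6)) + 1/(5*(-4 + a) + (28 - 73)*(25 + 34)))² = ((-6 - (4 - 1*(-6))) + 1/(5*(-4 + 2) + (28 - 73)*(25 + 34)))² = ((-6 - (4 + 6)) + 1/(5*(-2) - 45*59))² = ((-6 - 1*10) + 1/(-10 - 2655))² = ((-6 - 10) + 1/(-2665))² = (-16 - 1/2665)² = (-42641/2665)² = 1818254881/7102225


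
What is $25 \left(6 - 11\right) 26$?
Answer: $-3250$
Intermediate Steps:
$25 \left(6 - 11\right) 26 = 25 \left(-5\right) 26 = \left(-125\right) 26 = -3250$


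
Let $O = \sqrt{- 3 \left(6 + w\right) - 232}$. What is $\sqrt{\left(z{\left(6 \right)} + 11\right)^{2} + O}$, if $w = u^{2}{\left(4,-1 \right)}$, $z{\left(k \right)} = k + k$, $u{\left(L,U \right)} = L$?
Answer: $\sqrt{529 + i \sqrt{298}} \approx 23.003 + 0.3752 i$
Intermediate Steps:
$z{\left(k \right)} = 2 k$
$w = 16$ ($w = 4^{2} = 16$)
$O = i \sqrt{298}$ ($O = \sqrt{- 3 \left(6 + 16\right) - 232} = \sqrt{\left(-3\right) 22 - 232} = \sqrt{-66 - 232} = \sqrt{-298} = i \sqrt{298} \approx 17.263 i$)
$\sqrt{\left(z{\left(6 \right)} + 11\right)^{2} + O} = \sqrt{\left(2 \cdot 6 + 11\right)^{2} + i \sqrt{298}} = \sqrt{\left(12 + 11\right)^{2} + i \sqrt{298}} = \sqrt{23^{2} + i \sqrt{298}} = \sqrt{529 + i \sqrt{298}}$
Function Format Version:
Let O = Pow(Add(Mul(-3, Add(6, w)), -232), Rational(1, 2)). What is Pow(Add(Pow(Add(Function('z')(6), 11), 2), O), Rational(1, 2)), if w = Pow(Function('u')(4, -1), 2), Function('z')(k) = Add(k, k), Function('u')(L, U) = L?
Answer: Pow(Add(529, Mul(I, Pow(298, Rational(1, 2)))), Rational(1, 2)) ≈ Add(23.003, Mul(0.3752, I))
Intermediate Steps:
Function('z')(k) = Mul(2, k)
w = 16 (w = Pow(4, 2) = 16)
O = Mul(I, Pow(298, Rational(1, 2))) (O = Pow(Add(Mul(-3, Add(6, 16)), -232), Rational(1, 2)) = Pow(Add(Mul(-3, 22), -232), Rational(1, 2)) = Pow(Add(-66, -232), Rational(1, 2)) = Pow(-298, Rational(1, 2)) = Mul(I, Pow(298, Rational(1, 2))) ≈ Mul(17.263, I))
Pow(Add(Pow(Add(Function('z')(6), 11), 2), O), Rational(1, 2)) = Pow(Add(Pow(Add(Mul(2, 6), 11), 2), Mul(I, Pow(298, Rational(1, 2)))), Rational(1, 2)) = Pow(Add(Pow(Add(12, 11), 2), Mul(I, Pow(298, Rational(1, 2)))), Rational(1, 2)) = Pow(Add(Pow(23, 2), Mul(I, Pow(298, Rational(1, 2)))), Rational(1, 2)) = Pow(Add(529, Mul(I, Pow(298, Rational(1, 2)))), Rational(1, 2))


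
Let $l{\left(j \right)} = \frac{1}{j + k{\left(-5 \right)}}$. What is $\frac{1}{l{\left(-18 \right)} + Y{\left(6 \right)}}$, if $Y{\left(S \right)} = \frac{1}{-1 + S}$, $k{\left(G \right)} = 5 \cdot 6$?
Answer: $\frac{60}{17} \approx 3.5294$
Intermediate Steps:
$k{\left(G \right)} = 30$
$l{\left(j \right)} = \frac{1}{30 + j}$ ($l{\left(j \right)} = \frac{1}{j + 30} = \frac{1}{30 + j}$)
$\frac{1}{l{\left(-18 \right)} + Y{\left(6 \right)}} = \frac{1}{\frac{1}{30 - 18} + \frac{1}{-1 + 6}} = \frac{1}{\frac{1}{12} + \frac{1}{5}} = \frac{1}{\frac{17}{60}} = \frac{60}{17}$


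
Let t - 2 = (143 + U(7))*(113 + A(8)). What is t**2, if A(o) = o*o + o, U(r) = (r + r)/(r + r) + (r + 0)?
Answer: 780475969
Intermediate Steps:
U(r) = 1 + r (U(r) = (2*r)/((2*r)) + r = (2*r)*(1/(2*r)) + r = 1 + r)
A(o) = o + o**2 (A(o) = o**2 + o = o + o**2)
t = 27937 (t = 2 + (143 + (1 + 7))*(113 + 8*(1 + 8)) = 2 + (143 + 8)*(113 + 8*9) = 2 + 151*(113 + 72) = 2 + 151*185 = 2 + 27935 = 27937)
t**2 = 27937**2 = 780475969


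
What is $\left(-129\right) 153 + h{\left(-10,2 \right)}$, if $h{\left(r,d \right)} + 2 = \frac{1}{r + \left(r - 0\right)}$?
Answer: $- \frac{394781}{20} \approx -19739.0$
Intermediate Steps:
$h{\left(r,d \right)} = -2 + \frac{1}{2 r}$ ($h{\left(r,d \right)} = -2 + \frac{1}{r + \left(r - 0\right)} = -2 + \frac{1}{r + \left(r + 0\right)} = -2 + \frac{1}{r + r} = -2 + \frac{1}{2 r}$)
$\left(-129\right) 153 + h{\left(-10,2 \right)} = \left(-129\right) 153 - \left(2 - \frac{1}{2 \left(-10\right)}\right) = -19737 + \left(-2 + \frac{1}{2} \left(- \frac{1}{10}\right)\right) = -19737 - \frac{41}{20} = - \frac{394781}{20}$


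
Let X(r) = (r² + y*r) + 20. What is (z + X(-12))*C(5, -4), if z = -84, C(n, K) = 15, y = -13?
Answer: 3540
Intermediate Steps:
X(r) = 20 + r² - 13*r (X(r) = (r² - 13*r) + 20 = 20 + r² - 13*r)
(z + X(-12))*C(5, -4) = (-84 + (20 + (-12)² - 13*(-12)))*15 = (-84 + (20 + 144 + 156))*15 = (-84 + 320)*15 = 236*15 = 3540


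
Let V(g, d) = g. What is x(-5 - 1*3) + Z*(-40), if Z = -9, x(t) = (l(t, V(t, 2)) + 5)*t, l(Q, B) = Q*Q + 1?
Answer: -200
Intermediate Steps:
l(Q, B) = 1 + Q² (l(Q, B) = Q² + 1 = 1 + Q²)
x(t) = t*(6 + t²) (x(t) = ((1 + t²) + 5)*t = (6 + t²)*t = t*(6 + t²))
x(-5 - 1*3) + Z*(-40) = (-5 - 1*3)*(6 + (-5 - 1*3)²) - 9*(-40) = (-5 - 3)*(6 + (-5 - 3)²) + 360 = -8*(6 + (-8)²) + 360 = -8*(6 + 64) + 360 = -8*70 + 360 = -560 + 360 = -200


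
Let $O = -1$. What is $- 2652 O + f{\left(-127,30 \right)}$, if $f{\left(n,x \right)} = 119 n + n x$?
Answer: $-16271$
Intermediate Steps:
$- 2652 O + f{\left(-127,30 \right)} = \left(-2652\right) \left(-1\right) - 127 \left(119 + 30\right) = 2652 - 18923 = -16271$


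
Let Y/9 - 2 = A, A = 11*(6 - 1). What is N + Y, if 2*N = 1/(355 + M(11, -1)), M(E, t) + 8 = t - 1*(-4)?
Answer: 359101/700 ≈ 513.00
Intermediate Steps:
M(E, t) = -4 + t (M(E, t) = -8 + (t - 1*(-4)) = -8 + (t + 4) = -8 + (4 + t) = -4 + t)
A = 55 (A = 11*5 = 55)
Y = 513 (Y = 18 + 9*55 = 18 + 495 = 513)
N = 1/700 (N = 1/(2*(355 + (-4 - 1))) = 1/(2*(355 - 5)) = (1/2)/350 = (1/2)*(1/350) = 1/700 ≈ 0.0014286)
N + Y = 1/700 + 513 = 359101/700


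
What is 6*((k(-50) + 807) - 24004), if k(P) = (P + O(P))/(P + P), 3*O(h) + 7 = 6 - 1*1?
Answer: -3479474/25 ≈ -1.3918e+5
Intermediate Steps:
O(h) = -⅔ (O(h) = -7/3 + (6 - 1*1)/3 = -7/3 + (6 - 1)/3 = -7/3 + (⅓)*5 = -7/3 + 5/3 = -⅔)
k(P) = (-⅔ + P)/(2*P) (k(P) = (P - ⅔)/(P + P) = (-⅔ + P)/((2*P)) = (-⅔ + P)*(1/(2*P)) = (-⅔ + P)/(2*P))
6*((k(-50) + 807) - 24004) = 6*(((⅙)*(-2 + 3*(-50))/(-50) + 807) - 24004) = 6*(((⅙)*(-1/50)*(-2 - 150) + 807) - 24004) = 6*(((⅙)*(-1/50)*(-152) + 807) - 24004) = 6*((38/75 + 807) - 24004) = 6*(60563/75 - 24004) = 6*(-1739737/75) = -3479474/25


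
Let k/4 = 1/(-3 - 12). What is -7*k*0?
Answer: 0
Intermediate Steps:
k = -4/15 (k = 4/(-3 - 12) = 4/(-15) = 4*(-1/15) = -4/15 ≈ -0.26667)
-7*k*0 = -7*(-4/15)*0 = (28/15)*0 = 0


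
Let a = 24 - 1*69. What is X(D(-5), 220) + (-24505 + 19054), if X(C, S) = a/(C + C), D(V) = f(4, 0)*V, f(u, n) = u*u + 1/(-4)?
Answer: -38155/7 ≈ -5450.7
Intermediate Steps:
f(u, n) = -¼ + u² (f(u, n) = u² - ¼ = -¼ + u²)
a = -45 (a = 24 - 69 = -45)
D(V) = 63*V/4 (D(V) = (-¼ + 4²)*V = (-¼ + 16)*V = 63*V/4)
X(C, S) = -45/(2*C) (X(C, S) = -45/(C + C) = -45*1/(2*C) = -45/(2*C))
X(D(-5), 220) + (-24505 + 19054) = -45/(2*((63/4)*(-5))) + (-24505 + 19054) = -45/(2*(-315/4)) - 5451 = -45/2*(-4/315) - 5451 = 2/7 - 5451 = -38155/7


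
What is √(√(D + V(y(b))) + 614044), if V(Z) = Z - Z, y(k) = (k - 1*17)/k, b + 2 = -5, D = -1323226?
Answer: √(614044 + I*√1323226) ≈ 783.61 + 0.734*I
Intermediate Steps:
b = -7 (b = -2 - 5 = -7)
y(k) = (-17 + k)/k (y(k) = (k - 17)/k = (-17 + k)/k)
V(Z) = 0
√(√(D + V(y(b))) + 614044) = √(√(-1323226 + 0) + 614044) = √(√(-1323226) + 614044) = √(I*√1323226 + 614044) = √(614044 + I*√1323226)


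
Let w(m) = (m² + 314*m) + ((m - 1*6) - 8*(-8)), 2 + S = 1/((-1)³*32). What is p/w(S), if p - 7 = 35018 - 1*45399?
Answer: 10622976/591583 ≈ 17.957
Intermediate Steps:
p = -10374 (p = 7 + (35018 - 1*45399) = 7 + (35018 - 45399) = 7 - 10381 = -10374)
S = -65/32 (S = -2 + 1/((-1)³*32) = -2 + 1/(-1*32) = -2 + 1/(-32) = -2 - 1/32 = -65/32 ≈ -2.0313)
w(m) = 58 + m² + 315*m (w(m) = (m² + 314*m) + ((m - 6) + 64) = (m² + 314*m) + ((-6 + m) + 64) = (m² + 314*m) + (58 + m) = 58 + m² + 315*m)
p/w(S) = -10374/(58 + (-65/32)² + 315*(-65/32)) = -10374/(58 + 4225/1024 - 20475/32) = -10374/(-591583/1024) = -10374*(-1024/591583) = 10622976/591583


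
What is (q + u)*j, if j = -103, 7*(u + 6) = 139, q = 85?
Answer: -71276/7 ≈ -10182.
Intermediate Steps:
u = 97/7 (u = -6 + (1/7)*139 = -6 + 139/7 = 97/7 ≈ 13.857)
(q + u)*j = (85 + 97/7)*(-103) = (692/7)*(-103) = -71276/7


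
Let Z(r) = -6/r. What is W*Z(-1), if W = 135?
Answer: 810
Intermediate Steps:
W*Z(-1) = 135*(-6/(-1)) = 135*(-6*(-1)) = 135*6 = 810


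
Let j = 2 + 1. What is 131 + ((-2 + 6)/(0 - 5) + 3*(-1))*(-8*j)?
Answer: 1111/5 ≈ 222.20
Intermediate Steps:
j = 3
131 + ((-2 + 6)/(0 - 5) + 3*(-1))*(-8*j) = 131 + ((-2 + 6)/(0 - 5) + 3*(-1))*(-8*3) = 131 + (4/(-5) - 3)*(-24) = 131 + (4*(-⅕) - 3)*(-24) = 131 + (-⅘ - 3)*(-24) = 131 - 19/5*(-24) = 131 + 456/5 = 1111/5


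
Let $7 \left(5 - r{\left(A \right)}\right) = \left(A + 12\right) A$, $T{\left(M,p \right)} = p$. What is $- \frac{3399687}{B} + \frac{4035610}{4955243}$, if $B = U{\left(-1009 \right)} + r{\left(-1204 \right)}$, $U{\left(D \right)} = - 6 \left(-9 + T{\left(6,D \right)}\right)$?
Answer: $\frac{17649002429651}{985652340373} \approx 17.906$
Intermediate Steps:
$r{\left(A \right)} = 5 - \frac{A \left(12 + A\right)}{7}$ ($r{\left(A \right)} = 5 - \frac{\left(A + 12\right) A}{7} = 5 - \frac{\left(12 + A\right) A}{7} = 5 - \frac{A \left(12 + A\right)}{7}$)
$U{\left(D \right)} = 54 - 6 D$ ($U{\left(D \right)} = - 6 \left(-9 + D\right) = 54 - 6 D$)
$B = -198911$ ($B = \left(54 - -6054\right) - \left(-2069 + 207088\right) = \left(54 + 6054\right) + \left(5 + 2064 - 207088\right) = 6108 + \left(5 + 2064 - 207088\right) = 6108 - 205019 = -198911$)
$- \frac{3399687}{B} + \frac{4035610}{4955243} = - \frac{3399687}{-198911} + \frac{4035610}{4955243} = \left(-3399687\right) \left(- \frac{1}{198911}\right) + 4035610 \cdot \frac{1}{4955243} = \frac{3399687}{198911} + \frac{4035610}{4955243} = \frac{17649002429651}{985652340373}$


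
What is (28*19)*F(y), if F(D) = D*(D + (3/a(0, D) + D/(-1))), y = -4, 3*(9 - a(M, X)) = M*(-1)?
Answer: -2128/3 ≈ -709.33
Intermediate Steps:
a(M, X) = 9 + M/3 (a(M, X) = 9 - M*(-1)/3 = 9 - (-1)*M/3 = 9 + M/3)
F(D) = D/3 (F(D) = D*(D + (3/(9 + (1/3)*0) + D/(-1))) = D*(D + (3/(9 + 0) + D*(-1))) = D*(D + (3/9 - D)) = D*(D + (3*(1/9) - D)) = D*(D + (1/3 - D)) = D*(1/3) = D/3)
(28*19)*F(y) = (28*19)*((1/3)*(-4)) = 532*(-4/3) = -2128/3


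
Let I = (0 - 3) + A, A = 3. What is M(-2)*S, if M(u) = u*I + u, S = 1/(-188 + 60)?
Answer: 1/64 ≈ 0.015625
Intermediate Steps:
S = -1/128 (S = 1/(-128) = -1/128 ≈ -0.0078125)
I = 0 (I = (0 - 3) + 3 = -3 + 3 = 0)
M(u) = u (M(u) = u*0 + u = 0 + u = u)
M(-2)*S = -2*(-1/128) = 1/64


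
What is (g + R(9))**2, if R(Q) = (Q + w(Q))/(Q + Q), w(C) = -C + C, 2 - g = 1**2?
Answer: 9/4 ≈ 2.2500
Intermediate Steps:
g = 1 (g = 2 - 1*1**2 = 2 - 1*1 = 2 - 1 = 1)
w(C) = 0
R(Q) = 1/2 (R(Q) = (Q + 0)/(Q + Q) = Q/((2*Q)) = Q*(1/(2*Q)) = 1/2)
(g + R(9))**2 = (1 + 1/2)**2 = (3/2)**2 = 9/4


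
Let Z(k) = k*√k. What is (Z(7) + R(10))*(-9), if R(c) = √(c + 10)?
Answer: -63*√7 - 18*√5 ≈ -206.93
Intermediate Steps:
Z(k) = k^(3/2)
R(c) = √(10 + c)
(Z(7) + R(10))*(-9) = (7^(3/2) + √(10 + 10))*(-9) = (7*√7 + √20)*(-9) = (7*√7 + 2*√5)*(-9) = (2*√5 + 7*√7)*(-9) = -63*√7 - 18*√5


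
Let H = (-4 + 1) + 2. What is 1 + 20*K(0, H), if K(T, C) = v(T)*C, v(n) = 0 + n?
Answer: 1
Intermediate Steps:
v(n) = n
H = -1 (H = -3 + 2 = -1)
K(T, C) = C*T (K(T, C) = T*C = C*T)
1 + 20*K(0, H) = 1 + 20*(-1*0) = 1 + 20*0 = 1 + 0 = 1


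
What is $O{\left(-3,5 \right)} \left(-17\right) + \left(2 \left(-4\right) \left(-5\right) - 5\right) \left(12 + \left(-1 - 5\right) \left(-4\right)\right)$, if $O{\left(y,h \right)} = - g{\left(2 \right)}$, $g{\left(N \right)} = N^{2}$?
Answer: $1328$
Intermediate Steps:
$O{\left(y,h \right)} = -4$ ($O{\left(y,h \right)} = - 2^{2} = \left(-1\right) 4 = -4$)
$O{\left(-3,5 \right)} \left(-17\right) + \left(2 \left(-4\right) \left(-5\right) - 5\right) \left(12 + \left(-1 - 5\right) \left(-4\right)\right) = \left(-4\right) \left(-17\right) + \left(2 \left(-4\right) \left(-5\right) - 5\right) \left(12 + \left(-1 - 5\right) \left(-4\right)\right) = 68 + \left(\left(-8\right) \left(-5\right) - 5\right) \left(12 - -24\right) = 68 + \left(40 - 5\right) \left(12 + 24\right) = 68 + 35 \cdot 36 = 68 + 1260 = 1328$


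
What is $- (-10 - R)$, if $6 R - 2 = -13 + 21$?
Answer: $\frac{35}{3} \approx 11.667$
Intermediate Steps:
$R = \frac{5}{3}$ ($R = \frac{1}{3} + \frac{-13 + 21}{6} = \frac{1}{3} + \frac{1}{6} \cdot 8 = \frac{1}{3} + \frac{4}{3} = \frac{5}{3} \approx 1.6667$)
$- (-10 - R) = - (-10 - \frac{5}{3}) = \left(-1\right) \left(- \frac{35}{3}\right) = \frac{35}{3}$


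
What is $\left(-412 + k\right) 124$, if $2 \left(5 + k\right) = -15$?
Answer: $-52638$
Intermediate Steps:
$k = - \frac{25}{2}$ ($k = -5 + \frac{1}{2} \left(-15\right) = -5 - \frac{15}{2} = - \frac{25}{2} \approx -12.5$)
$\left(-412 + k\right) 124 = \left(-412 - \frac{25}{2}\right) 124 = \left(- \frac{849}{2}\right) 124 = -52638$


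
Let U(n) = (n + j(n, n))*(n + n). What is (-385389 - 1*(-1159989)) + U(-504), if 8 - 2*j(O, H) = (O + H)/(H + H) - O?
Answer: 1533120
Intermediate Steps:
j(O, H) = 4 + O/2 - (H + O)/(4*H) (j(O, H) = 4 - ((O + H)/(H + H) - O)/2 = 4 - ((H + O)/((2*H)) - O)/2 = 4 - ((H + O)*(1/(2*H)) - O)/2 = 4 - ((H + O)/(2*H) - O)/2 = 4 - (-O + (H + O)/(2*H))/2 = 4 + (O/2 - (H + O)/(4*H)) = 4 + O/2 - (H + O)/(4*H))
U(n) = 2*n*(n + (-n + n*(15 + 2*n))/(4*n)) (U(n) = (n + (-n + n*(15 + 2*n))/(4*n))*(n + n) = (n + (-n + n*(15 + 2*n))/(4*n))*(2*n) = 2*n*(n + (-n + n*(15 + 2*n))/(4*n)))
(-385389 - 1*(-1159989)) + U(-504) = (-385389 - 1*(-1159989)) - 504*(7 + 3*(-504)) = (-385389 + 1159989) - 504*(7 - 1512) = 774600 - 504*(-1505) = 774600 + 758520 = 1533120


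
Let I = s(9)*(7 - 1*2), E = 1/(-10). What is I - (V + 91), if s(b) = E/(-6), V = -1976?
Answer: 22621/12 ≈ 1885.1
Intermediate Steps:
E = -1/10 ≈ -0.10000
s(b) = 1/60 (s(b) = -1/10/(-6) = -1/10*(-1/6) = 1/60)
I = 1/12 (I = (7 - 1*2)/60 = (7 - 2)/60 = (1/60)*5 = 1/12 ≈ 0.083333)
I - (V + 91) = 1/12 - (-1976 + 91) = 1/12 - 1*(-1885) = 1/12 + 1885 = 22621/12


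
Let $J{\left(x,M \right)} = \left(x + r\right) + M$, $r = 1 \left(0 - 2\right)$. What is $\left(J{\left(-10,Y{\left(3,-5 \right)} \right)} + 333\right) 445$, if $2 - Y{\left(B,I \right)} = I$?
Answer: $145960$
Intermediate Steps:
$Y{\left(B,I \right)} = 2 - I$
$r = -2$ ($r = 1 \left(-2\right) = -2$)
$J{\left(x,M \right)} = -2 + M + x$ ($J{\left(x,M \right)} = \left(x - 2\right) + M = \left(-2 + x\right) + M = -2 + M + x$)
$\left(J{\left(-10,Y{\left(3,-5 \right)} \right)} + 333\right) 445 = \left(\left(-2 + \left(2 - -5\right) - 10\right) + 333\right) 445 = \left(\left(-2 + \left(2 + 5\right) - 10\right) + 333\right) 445 = \left(\left(-2 + 7 - 10\right) + 333\right) 445 = \left(-5 + 333\right) 445 = 328 \cdot 445 = 145960$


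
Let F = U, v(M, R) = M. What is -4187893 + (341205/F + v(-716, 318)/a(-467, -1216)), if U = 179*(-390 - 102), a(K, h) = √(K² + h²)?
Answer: -122939900643/29356 - 716*√1696745/1696745 ≈ -4.1879e+6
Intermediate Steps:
U = -88068 (U = 179*(-492) = -88068)
F = -88068
-4187893 + (341205/F + v(-716, 318)/a(-467, -1216)) = -4187893 + (341205/(-88068) - 716/√((-467)² + (-1216)²)) = -4187893 + (341205*(-1/88068) - 716/√(218089 + 1478656)) = -4187893 + (-113735/29356 - 716*√1696745/1696745) = -122939900643/29356 - 716*√1696745/1696745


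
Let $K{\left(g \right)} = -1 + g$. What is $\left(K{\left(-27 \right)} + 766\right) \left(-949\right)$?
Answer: $-700362$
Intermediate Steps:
$\left(K{\left(-27 \right)} + 766\right) \left(-949\right) = \left(\left(-1 - 27\right) + 766\right) \left(-949\right) = \left(-28 + 766\right) \left(-949\right) = 738 \left(-949\right) = -700362$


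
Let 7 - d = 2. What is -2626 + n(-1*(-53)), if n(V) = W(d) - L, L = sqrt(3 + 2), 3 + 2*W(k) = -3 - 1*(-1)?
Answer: -5257/2 - sqrt(5) ≈ -2630.7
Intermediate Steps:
d = 5 (d = 7 - 1*2 = 7 - 2 = 5)
W(k) = -5/2 (W(k) = -3/2 + (-3 - 1*(-1))/2 = -3/2 + (-3 + 1)/2 = -3/2 + (1/2)*(-2) = -3/2 - 1 = -5/2)
L = sqrt(5) ≈ 2.2361
n(V) = -5/2 - sqrt(5)
-2626 + n(-1*(-53)) = -2626 + (-5/2 - sqrt(5)) = -5257/2 - sqrt(5)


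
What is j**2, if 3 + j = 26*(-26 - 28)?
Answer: 1979649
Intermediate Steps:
j = -1407 (j = -3 + 26*(-26 - 28) = -3 + 26*(-54) = -3 - 1404 = -1407)
j**2 = (-1407)**2 = 1979649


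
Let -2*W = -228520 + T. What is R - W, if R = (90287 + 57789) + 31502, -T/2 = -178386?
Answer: 243704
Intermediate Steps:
T = 356772 (T = -2*(-178386) = 356772)
W = -64126 (W = -(-228520 + 356772)/2 = -1/2*128252 = -64126)
R = 179578 (R = 148076 + 31502 = 179578)
R - W = 179578 - 1*(-64126) = 179578 + 64126 = 243704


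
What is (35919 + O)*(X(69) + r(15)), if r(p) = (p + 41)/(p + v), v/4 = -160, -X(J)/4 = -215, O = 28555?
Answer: 34651164456/625 ≈ 5.5442e+7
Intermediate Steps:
X(J) = 860 (X(J) = -4*(-215) = 860)
v = -640 (v = 4*(-160) = -640)
r(p) = (41 + p)/(-640 + p) (r(p) = (p + 41)/(p - 640) = (41 + p)/(-640 + p))
(35919 + O)*(X(69) + r(15)) = (35919 + 28555)*(860 + (41 + 15)/(-640 + 15)) = 64474*(860 + 56/(-625)) = 64474*(860 - 1/625*56) = 64474*(860 - 56/625) = 64474*(537444/625) = 34651164456/625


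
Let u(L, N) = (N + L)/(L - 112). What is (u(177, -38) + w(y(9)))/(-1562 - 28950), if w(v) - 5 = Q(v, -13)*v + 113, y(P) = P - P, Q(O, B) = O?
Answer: -7809/1983280 ≈ -0.0039374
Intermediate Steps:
u(L, N) = (L + N)/(-112 + L)
y(P) = 0
w(v) = 118 + v**2 (w(v) = 5 + (v*v + 113) = 5 + (v**2 + 113) = 5 + (113 + v**2) = 118 + v**2)
(u(177, -38) + w(y(9)))/(-1562 - 28950) = ((177 - 38)/(-112 + 177) + (118 + 0**2))/(-1562 - 28950) = (139/65 + (118 + 0))/(-30512) = ((1/65)*139 + 118)*(-1/30512) = (139/65 + 118)*(-1/30512) = (7809/65)*(-1/30512) = -7809/1983280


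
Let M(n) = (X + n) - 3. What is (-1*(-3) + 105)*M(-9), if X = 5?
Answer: -756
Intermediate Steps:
M(n) = 2 + n (M(n) = (5 + n) - 3 = 2 + n)
(-1*(-3) + 105)*M(-9) = (-1*(-3) + 105)*(2 - 9) = (3 + 105)*(-7) = 108*(-7) = -756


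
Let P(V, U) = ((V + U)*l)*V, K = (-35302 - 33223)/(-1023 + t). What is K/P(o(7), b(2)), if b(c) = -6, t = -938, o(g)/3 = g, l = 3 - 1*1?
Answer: 13705/247086 ≈ 0.055467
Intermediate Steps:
l = 2 (l = 3 - 1 = 2)
o(g) = 3*g
K = 68525/1961 (K = (-35302 - 33223)/(-1023 - 938) = -68525/(-1961) = -68525*(-1/1961) = 68525/1961 ≈ 34.944)
P(V, U) = V*(2*U + 2*V) (P(V, U) = ((V + U)*2)*V = ((U + V)*2)*V = (2*U + 2*V)*V = V*(2*U + 2*V))
K/P(o(7), b(2)) = 68525/(1961*((2*(3*7)*(-6 + 3*7)))) = 68525/(1961*((2*21*(-6 + 21)))) = 68525/(1961*((2*21*15))) = (68525/1961)/630 = (68525/1961)*(1/630) = 13705/247086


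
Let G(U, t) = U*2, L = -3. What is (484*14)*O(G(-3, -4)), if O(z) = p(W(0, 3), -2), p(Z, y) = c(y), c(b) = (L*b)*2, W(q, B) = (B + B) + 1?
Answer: 81312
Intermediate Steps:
G(U, t) = 2*U
W(q, B) = 1 + 2*B (W(q, B) = 2*B + 1 = 1 + 2*B)
c(b) = -6*b (c(b) = -3*b*2 = -6*b)
p(Z, y) = -6*y
O(z) = 12 (O(z) = -6*(-2) = 12)
(484*14)*O(G(-3, -4)) = (484*14)*12 = 6776*12 = 81312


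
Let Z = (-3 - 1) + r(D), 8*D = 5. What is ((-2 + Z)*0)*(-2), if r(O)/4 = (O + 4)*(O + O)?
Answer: 0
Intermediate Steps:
D = 5/8 (D = (⅛)*5 = 5/8 ≈ 0.62500)
r(O) = 8*O*(4 + O) (r(O) = 4*((O + 4)*(O + O)) = 4*((4 + O)*(2*O)) = 4*(2*O*(4 + O)) = 8*O*(4 + O))
Z = 153/8 (Z = (-3 - 1) + 8*(5/8)*(4 + 5/8) = -4 + 8*(5/8)*(37/8) = -4 + 185/8 = 153/8 ≈ 19.125)
((-2 + Z)*0)*(-2) = ((-2 + 153/8)*0)*(-2) = ((137/8)*0)*(-2) = 0*(-2) = 0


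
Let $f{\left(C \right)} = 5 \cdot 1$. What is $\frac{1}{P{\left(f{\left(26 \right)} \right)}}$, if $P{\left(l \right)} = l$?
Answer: $\frac{1}{5} \approx 0.2$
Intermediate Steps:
$f{\left(C \right)} = 5$
$\frac{1}{P{\left(f{\left(26 \right)} \right)}} = \frac{1}{5}$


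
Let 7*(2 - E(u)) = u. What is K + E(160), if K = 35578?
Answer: 248900/7 ≈ 35557.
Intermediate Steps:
E(u) = 2 - u/7
K + E(160) = 35578 + (2 - ⅐*160) = 35578 + (2 - 160/7) = 35578 - 146/7 = 248900/7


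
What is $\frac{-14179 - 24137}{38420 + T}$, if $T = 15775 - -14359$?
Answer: $- \frac{19158}{34277} \approx -0.55892$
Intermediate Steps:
$T = 30134$ ($T = 15775 + 14359 = 30134$)
$\frac{-14179 - 24137}{38420 + T} = \frac{-14179 - 24137}{38420 + 30134} = - \frac{38316}{68554} = \left(-38316\right) \frac{1}{68554} = - \frac{19158}{34277}$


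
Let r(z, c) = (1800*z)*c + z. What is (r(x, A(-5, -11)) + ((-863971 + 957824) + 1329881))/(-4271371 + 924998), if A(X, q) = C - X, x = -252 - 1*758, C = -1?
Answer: 5849276/3346373 ≈ 1.7479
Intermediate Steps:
x = -1010 (x = -252 - 758 = -1010)
A(X, q) = -1 - X
r(z, c) = z + 1800*c*z (r(z, c) = 1800*c*z + z = z + 1800*c*z)
(r(x, A(-5, -11)) + ((-863971 + 957824) + 1329881))/(-4271371 + 924998) = (-1010*(1 + 1800*(-1 - 1*(-5))) + ((-863971 + 957824) + 1329881))/(-4271371 + 924998) = (-1010*(1 + 1800*(-1 + 5)) + (93853 + 1329881))/(-3346373) = (-1010*(1 + 1800*4) + 1423734)*(-1/3346373) = (-1010*(1 + 7200) + 1423734)*(-1/3346373) = (-1010*7201 + 1423734)*(-1/3346373) = (-7273010 + 1423734)*(-1/3346373) = -5849276*(-1/3346373) = 5849276/3346373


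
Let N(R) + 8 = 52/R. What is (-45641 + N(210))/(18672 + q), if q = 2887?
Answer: -4793119/2263695 ≈ -2.1174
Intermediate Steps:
N(R) = -8 + 52/R
(-45641 + N(210))/(18672 + q) = (-45641 + (-8 + 52/210))/(18672 + 2887) = (-45641 + (-8 + 52*(1/210)))/21559 = (-45641 + (-8 + 26/105))*(1/21559) = (-45641 - 814/105)*(1/21559) = -4793119/105*1/21559 = -4793119/2263695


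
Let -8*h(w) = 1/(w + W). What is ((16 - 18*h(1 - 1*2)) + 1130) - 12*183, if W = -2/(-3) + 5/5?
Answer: -8373/8 ≈ -1046.6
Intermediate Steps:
W = 5/3 (W = -2*(-⅓) + 5*(⅕) = ⅔ + 1 = 5/3 ≈ 1.6667)
h(w) = -1/(8*(5/3 + w)) (h(w) = -1/(8*(w + 5/3)) = -1/(8*(5/3 + w)))
((16 - 18*h(1 - 1*2)) + 1130) - 12*183 = ((16 - (-54)/(40 + 24*(1 - 1*2))) + 1130) - 12*183 = ((16 - (-54)/(40 + 24*(1 - 2))) + 1130) - 2196 = ((16 - (-54)/(40 + 24*(-1))) + 1130) - 2196 = ((16 - (-54)/(40 - 24)) + 1130) - 2196 = ((16 - (-54)/16) + 1130) - 2196 = ((16 - 18*(-3/16)) + 1130) - 2196 = ((16 + 27/8) + 1130) - 2196 = (155/8 + 1130) - 2196 = 9195/8 - 2196 = -8373/8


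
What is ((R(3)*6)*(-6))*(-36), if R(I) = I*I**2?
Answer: 34992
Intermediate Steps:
R(I) = I**3
((R(3)*6)*(-6))*(-36) = ((3**3*6)*(-6))*(-36) = ((27*6)*(-6))*(-36) = (162*(-6))*(-36) = -972*(-36) = 34992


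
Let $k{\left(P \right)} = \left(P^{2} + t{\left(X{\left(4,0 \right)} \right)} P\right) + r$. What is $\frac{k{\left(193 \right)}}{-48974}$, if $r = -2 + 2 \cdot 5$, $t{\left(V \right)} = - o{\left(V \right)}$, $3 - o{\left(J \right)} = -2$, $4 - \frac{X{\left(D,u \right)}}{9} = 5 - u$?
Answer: $- \frac{18146}{24487} \approx -0.74105$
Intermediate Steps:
$X{\left(D,u \right)} = -9 + 9 u$ ($X{\left(D,u \right)} = 36 - 9 \left(5 - u\right) = 36 + \left(-45 + 9 u\right) = -9 + 9 u$)
$o{\left(J \right)} = 5$ ($o{\left(J \right)} = 3 - -2 = 3 + 2 = 5$)
$t{\left(V \right)} = -5$ ($t{\left(V \right)} = \left(-1\right) 5 = -5$)
$r = 8$ ($r = -2 + 10 = 8$)
$k{\left(P \right)} = 8 + P^{2} - 5 P$ ($k{\left(P \right)} = \left(P^{2} - 5 P\right) + 8 = 8 + P^{2} - 5 P$)
$\frac{k{\left(193 \right)}}{-48974} = \frac{8 + 193^{2} - 965}{-48974} = \left(8 + 37249 - 965\right) \left(- \frac{1}{48974}\right) = 36292 \left(- \frac{1}{48974}\right) = - \frac{18146}{24487}$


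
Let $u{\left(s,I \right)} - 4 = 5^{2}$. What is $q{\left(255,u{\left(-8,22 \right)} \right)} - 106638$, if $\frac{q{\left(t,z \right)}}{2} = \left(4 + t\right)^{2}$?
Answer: $27524$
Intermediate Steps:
$u{\left(s,I \right)} = 29$ ($u{\left(s,I \right)} = 4 + 5^{2} = 4 + 25 = 29$)
$q{\left(t,z \right)} = 2 \left(4 + t\right)^{2}$
$q{\left(255,u{\left(-8,22 \right)} \right)} - 106638 = 2 \left(4 + 255\right)^{2} - 106638 = 2 \cdot 259^{2} - 106638 = 2 \cdot 67081 - 106638 = 134162 - 106638 = 27524$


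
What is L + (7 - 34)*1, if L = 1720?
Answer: 1693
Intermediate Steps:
L + (7 - 34)*1 = 1720 + (7 - 34)*1 = 1720 - 27*1 = 1720 - 27 = 1693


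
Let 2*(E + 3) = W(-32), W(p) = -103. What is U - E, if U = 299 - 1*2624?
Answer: -4541/2 ≈ -2270.5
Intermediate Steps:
U = -2325 (U = 299 - 2624 = -2325)
E = -109/2 (E = -3 + (1/2)*(-103) = -3 - 103/2 = -109/2 ≈ -54.500)
U - E = -2325 - 1*(-109/2) = -2325 + 109/2 = -4541/2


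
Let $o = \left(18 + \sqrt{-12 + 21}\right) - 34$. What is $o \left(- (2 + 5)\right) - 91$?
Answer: $0$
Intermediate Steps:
$o = -13$ ($o = \left(18 + \sqrt{9}\right) - 34 = \left(18 + 3\right) - 34 = 21 - 34 = -13$)
$o \left(- (2 + 5)\right) - 91 = - 13 \left(- (2 + 5)\right) - 91 = - 13 \left(\left(-1\right) 7\right) - 91 = \left(-13\right) \left(-7\right) - 91 = 91 - 91 = 0$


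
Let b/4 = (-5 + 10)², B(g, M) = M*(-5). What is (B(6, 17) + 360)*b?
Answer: 27500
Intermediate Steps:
B(g, M) = -5*M
b = 100 (b = 4*(-5 + 10)² = 4*5² = 4*25 = 100)
(B(6, 17) + 360)*b = (-5*17 + 360)*100 = (-85 + 360)*100 = 275*100 = 27500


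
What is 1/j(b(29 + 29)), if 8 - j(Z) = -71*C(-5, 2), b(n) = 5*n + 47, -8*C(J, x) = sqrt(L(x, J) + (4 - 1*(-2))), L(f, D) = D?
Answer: -8/7 ≈ -1.1429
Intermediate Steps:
C(J, x) = -sqrt(6 + J)/8 (C(J, x) = -sqrt(J + (4 - 1*(-2)))/8 = -sqrt(J + (4 + 2))/8 = -sqrt(J + 6)/8 = -sqrt(6 + J)/8)
b(n) = 47 + 5*n
j(Z) = -7/8 (j(Z) = 8 - (-71)*(-sqrt(6 - 5)/8) = 8 - (-71)*(-sqrt(1)/8) = 8 - (-71)*(-1/8*1) = 8 - (-71)*(-1)/8 = 8 - 1*71/8 = 8 - 71/8 = -7/8)
1/j(b(29 + 29)) = 1/(-7/8) = -8/7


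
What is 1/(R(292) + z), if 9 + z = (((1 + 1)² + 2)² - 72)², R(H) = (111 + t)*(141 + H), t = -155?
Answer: -1/17765 ≈ -5.6290e-5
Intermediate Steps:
R(H) = -6204 - 44*H (R(H) = (111 - 155)*(141 + H) = -44*(141 + H) = -6204 - 44*H)
z = 1287 (z = -9 + (((1 + 1)² + 2)² - 72)² = -9 + ((2² + 2)² - 72)² = -9 + ((4 + 2)² - 72)² = -9 + (6² - 72)² = -9 + (36 - 72)² = -9 + (-36)² = -9 + 1296 = 1287)
1/(R(292) + z) = 1/((-6204 - 44*292) + 1287) = 1/((-6204 - 12848) + 1287) = 1/(-19052 + 1287) = 1/(-17765) = -1/17765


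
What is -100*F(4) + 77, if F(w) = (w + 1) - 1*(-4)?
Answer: -823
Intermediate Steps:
F(w) = 5 + w (F(w) = (1 + w) + 4 = 5 + w)
-100*F(4) + 77 = -100*(5 + 4) + 77 = -100*9 + 77 = -900 + 77 = -823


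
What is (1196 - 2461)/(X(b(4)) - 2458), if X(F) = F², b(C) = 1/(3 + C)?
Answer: 61985/120441 ≈ 0.51465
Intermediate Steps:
(1196 - 2461)/(X(b(4)) - 2458) = (1196 - 2461)/((1/(3 + 4))² - 2458) = -1265/((1/7)² - 2458) = -1265/((⅐)² - 2458) = -1265/(1/49 - 2458) = -1265/(-120441/49) = -1265*(-49/120441) = 61985/120441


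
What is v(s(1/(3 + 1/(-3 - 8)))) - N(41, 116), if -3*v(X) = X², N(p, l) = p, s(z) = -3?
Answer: -44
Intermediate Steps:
v(X) = -X²/3
v(s(1/(3 + 1/(-3 - 8)))) - N(41, 116) = -⅓*(-3)² - 1*41 = -⅓*9 - 41 = -3 - 41 = -44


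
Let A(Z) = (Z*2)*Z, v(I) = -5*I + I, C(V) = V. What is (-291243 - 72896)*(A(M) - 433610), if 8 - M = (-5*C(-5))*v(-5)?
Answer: -18395574002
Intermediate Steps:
v(I) = -4*I
M = -492 (M = 8 - (-5*(-5))*(-4*(-5)) = 8 - 25*20 = 8 - 1*500 = 8 - 500 = -492)
A(Z) = 2*Z² (A(Z) = (2*Z)*Z = 2*Z²)
(-291243 - 72896)*(A(M) - 433610) = (-291243 - 72896)*(2*(-492)² - 433610) = -364139*(2*242064 - 433610) = -364139*(484128 - 433610) = -364139*50518 = -18395574002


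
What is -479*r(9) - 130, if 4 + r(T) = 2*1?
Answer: 828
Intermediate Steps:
r(T) = -2 (r(T) = -4 + 2*1 = -4 + 2 = -2)
-479*r(9) - 130 = -479*(-2) - 130 = 958 - 130 = 828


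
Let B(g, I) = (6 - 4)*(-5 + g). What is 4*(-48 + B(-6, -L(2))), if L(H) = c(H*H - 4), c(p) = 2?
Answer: -280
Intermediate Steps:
L(H) = 2
B(g, I) = -10 + 2*g (B(g, I) = 2*(-5 + g) = -10 + 2*g)
4*(-48 + B(-6, -L(2))) = 4*(-48 + (-10 + 2*(-6))) = 4*(-48 + (-10 - 12)) = 4*(-48 - 22) = 4*(-70) = -280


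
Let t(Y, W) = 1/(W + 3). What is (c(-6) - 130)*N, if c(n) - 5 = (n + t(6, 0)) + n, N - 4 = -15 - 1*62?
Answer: 29930/3 ≈ 9976.7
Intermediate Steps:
t(Y, W) = 1/(3 + W)
N = -73 (N = 4 + (-15 - 1*62) = 4 + (-15 - 62) = 4 - 77 = -73)
c(n) = 16/3 + 2*n (c(n) = 5 + ((n + 1/(3 + 0)) + n) = 5 + ((n + 1/3) + n) = 5 + ((1/3 + n) + n) = 5 + (1/3 + 2*n) = 16/3 + 2*n)
(c(-6) - 130)*N = ((16/3 + 2*(-6)) - 130)*(-73) = ((16/3 - 12) - 130)*(-73) = (-20/3 - 130)*(-73) = -410/3*(-73) = 29930/3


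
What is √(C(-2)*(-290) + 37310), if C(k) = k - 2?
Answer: √38470 ≈ 196.14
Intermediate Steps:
C(k) = -2 + k
√(C(-2)*(-290) + 37310) = √((-2 - 2)*(-290) + 37310) = √(-4*(-290) + 37310) = √(1160 + 37310) = √38470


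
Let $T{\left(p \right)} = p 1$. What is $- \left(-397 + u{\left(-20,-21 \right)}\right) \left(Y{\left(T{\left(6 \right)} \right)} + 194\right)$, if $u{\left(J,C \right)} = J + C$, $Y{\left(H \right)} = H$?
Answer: $87600$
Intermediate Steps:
$T{\left(p \right)} = p$
$u{\left(J,C \right)} = C + J$
$- \left(-397 + u{\left(-20,-21 \right)}\right) \left(Y{\left(T{\left(6 \right)} \right)} + 194\right) = - \left(-397 - 41\right) \left(6 + 194\right) = - \left(-397 - 41\right) 200 = - \left(-438\right) 200 = \left(-1\right) \left(-87600\right) = 87600$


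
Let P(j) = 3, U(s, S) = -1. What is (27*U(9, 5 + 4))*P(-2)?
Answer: -81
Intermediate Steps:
(27*U(9, 5 + 4))*P(-2) = (27*(-1))*3 = -27*3 = -81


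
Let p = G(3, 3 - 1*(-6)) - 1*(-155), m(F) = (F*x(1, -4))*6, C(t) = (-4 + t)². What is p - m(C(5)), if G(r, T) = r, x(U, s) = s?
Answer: 182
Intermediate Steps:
m(F) = -24*F (m(F) = (F*(-4))*6 = -4*F*6 = -24*F)
p = 158 (p = 3 - 1*(-155) = 3 + 155 = 158)
p - m(C(5)) = 158 - (-24)*(-4 + 5)² = 158 - (-24)*1² = 158 - (-24) = 158 - 1*(-24) = 158 + 24 = 182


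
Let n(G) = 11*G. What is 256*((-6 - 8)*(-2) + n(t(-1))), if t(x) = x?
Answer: 4352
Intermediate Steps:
256*((-6 - 8)*(-2) + n(t(-1))) = 256*((-6 - 8)*(-2) + 11*(-1)) = 256*(-14*(-2) - 11) = 256*(28 - 11) = 256*17 = 4352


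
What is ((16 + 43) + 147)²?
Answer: 42436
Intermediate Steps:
((16 + 43) + 147)² = (59 + 147)² = 206² = 42436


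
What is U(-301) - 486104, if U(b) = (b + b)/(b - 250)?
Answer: -267842702/551 ≈ -4.8610e+5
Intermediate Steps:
U(b) = 2*b/(-250 + b) (U(b) = (2*b)/(-250 + b) = 2*b/(-250 + b))
U(-301) - 486104 = 2*(-301)/(-250 - 301) - 486104 = 2*(-301)/(-551) - 486104 = 2*(-301)*(-1/551) - 486104 = 602/551 - 486104 = -267842702/551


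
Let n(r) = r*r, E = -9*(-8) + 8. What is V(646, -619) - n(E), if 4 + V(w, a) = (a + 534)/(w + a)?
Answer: -172993/27 ≈ -6407.1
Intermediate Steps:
E = 80 (E = 72 + 8 = 80)
V(w, a) = -4 + (534 + a)/(a + w) (V(w, a) = -4 + (a + 534)/(w + a) = -4 + (534 + a)/(a + w))
n(r) = r²
V(646, -619) - n(E) = (534 - 4*646 - 3*(-619))/(-619 + 646) - 1*80² = (534 - 2584 + 1857)/27 - 1*6400 = (1/27)*(-193) - 6400 = -193/27 - 6400 = -172993/27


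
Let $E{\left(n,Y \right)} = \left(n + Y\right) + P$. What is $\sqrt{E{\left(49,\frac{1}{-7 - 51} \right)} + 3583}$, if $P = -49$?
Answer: $\frac{\sqrt{12053154}}{58} \approx 59.858$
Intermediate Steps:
$E{\left(n,Y \right)} = -49 + Y + n$ ($E{\left(n,Y \right)} = \left(n + Y\right) - 49 = \left(Y + n\right) - 49 = -49 + Y + n$)
$\sqrt{E{\left(49,\frac{1}{-7 - 51} \right)} + 3583} = \sqrt{\left(-49 + \frac{1}{-7 - 51} + 49\right) + 3583} = \sqrt{\left(-49 + \frac{1}{-58} + 49\right) + 3583} = \sqrt{\left(-49 - \frac{1}{58} + 49\right) + 3583} = \sqrt{- \frac{1}{58} + 3583} = \sqrt{\frac{207813}{58}} = \frac{\sqrt{12053154}}{58}$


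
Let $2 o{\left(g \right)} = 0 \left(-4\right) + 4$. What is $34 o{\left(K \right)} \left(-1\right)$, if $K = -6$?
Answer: $-68$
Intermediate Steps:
$o{\left(g \right)} = 2$ ($o{\left(g \right)} = \frac{0 \left(-4\right) + 4}{2} = \frac{0 + 4}{2} = \frac{1}{2} \cdot 4 = 2$)
$34 o{\left(K \right)} \left(-1\right) = 34 \cdot 2 \left(-1\right) = 68 \left(-1\right) = -68$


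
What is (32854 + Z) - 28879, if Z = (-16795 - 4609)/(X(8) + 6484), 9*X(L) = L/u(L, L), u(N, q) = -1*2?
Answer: 57939141/14588 ≈ 3971.7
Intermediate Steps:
u(N, q) = -2
X(L) = -L/18 (X(L) = (L/(-2))/9 = (L*(-1/2))/9 = (-L/2)/9 = -L/18)
Z = -48159/14588 (Z = (-16795 - 4609)/(-1/18*8 + 6484) = -21404/(-4/9 + 6484) = -21404/58352/9 = -21404*9/58352 = -48159/14588 ≈ -3.3013)
(32854 + Z) - 28879 = (32854 - 48159/14588) - 28879 = 479225993/14588 - 28879 = 57939141/14588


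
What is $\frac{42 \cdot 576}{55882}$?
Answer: $\frac{12096}{27941} \approx 0.43291$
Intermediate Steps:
$\frac{42 \cdot 576}{55882} = 24192 \cdot \frac{1}{55882} = \frac{12096}{27941}$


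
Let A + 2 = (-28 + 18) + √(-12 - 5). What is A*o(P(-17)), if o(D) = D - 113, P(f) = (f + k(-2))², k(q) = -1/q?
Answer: -1911 + 637*I*√17/4 ≈ -1911.0 + 656.6*I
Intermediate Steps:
P(f) = (½ + f)² (P(f) = (f - 1/(-2))² = (f - 1*(-½))² = (f + ½)² = (½ + f)²)
o(D) = -113 + D
A = -12 + I*√17 (A = -2 + ((-28 + 18) + √(-12 - 5)) = -2 + (-10 + √(-17)) = -2 + (-10 + I*√17) = -12 + I*√17 ≈ -12.0 + 4.1231*I)
A*o(P(-17)) = (-12 + I*√17)*(-113 + (1 + 2*(-17))²/4) = (-12 + I*√17)*(-113 + (1 - 34)²/4) = (-12 + I*√17)*(-113 + (¼)*(-33)²) = (-12 + I*√17)*(-113 + (¼)*1089) = (-12 + I*√17)*(-113 + 1089/4) = (-12 + I*√17)*(637/4) = -1911 + 637*I*√17/4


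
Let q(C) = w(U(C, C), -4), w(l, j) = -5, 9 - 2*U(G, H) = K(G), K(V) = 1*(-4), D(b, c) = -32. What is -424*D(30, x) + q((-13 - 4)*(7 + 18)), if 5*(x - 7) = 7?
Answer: 13563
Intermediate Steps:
x = 42/5 (x = 7 + (⅕)*7 = 7 + 7/5 = 42/5 ≈ 8.4000)
K(V) = -4
U(G, H) = 13/2 (U(G, H) = 9/2 - ½*(-4) = 9/2 + 2 = 13/2)
q(C) = -5
-424*D(30, x) + q((-13 - 4)*(7 + 18)) = -424*(-32) - 5 = 13568 - 5 = 13563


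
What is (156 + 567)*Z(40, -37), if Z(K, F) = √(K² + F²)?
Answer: 723*√2969 ≈ 39395.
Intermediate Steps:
Z(K, F) = √(F² + K²)
(156 + 567)*Z(40, -37) = (156 + 567)*√((-37)² + 40²) = 723*√(1369 + 1600) = 723*√2969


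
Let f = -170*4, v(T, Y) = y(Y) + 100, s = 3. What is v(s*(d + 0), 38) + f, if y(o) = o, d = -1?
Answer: -542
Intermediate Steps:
v(T, Y) = 100 + Y (v(T, Y) = Y + 100 = 100 + Y)
f = -680
v(s*(d + 0), 38) + f = (100 + 38) - 680 = 138 - 680 = -542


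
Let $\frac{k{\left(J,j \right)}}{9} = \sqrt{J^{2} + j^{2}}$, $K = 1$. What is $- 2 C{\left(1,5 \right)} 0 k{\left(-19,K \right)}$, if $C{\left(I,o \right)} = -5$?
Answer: $0$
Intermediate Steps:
$k{\left(J,j \right)} = 9 \sqrt{J^{2} + j^{2}}$
$- 2 C{\left(1,5 \right)} 0 k{\left(-19,K \right)} = \left(-2\right) \left(-5\right) 0 \cdot 9 \sqrt{\left(-19\right)^{2} + 1^{2}} = 10 \cdot 0 \cdot 9 \sqrt{361 + 1} = 0 \cdot 9 \sqrt{362} = 0$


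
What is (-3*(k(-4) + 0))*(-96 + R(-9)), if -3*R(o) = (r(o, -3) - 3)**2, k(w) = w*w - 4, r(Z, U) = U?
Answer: 3888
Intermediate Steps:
k(w) = -4 + w**2 (k(w) = w**2 - 4 = -4 + w**2)
R(o) = -12 (R(o) = -(-3 - 3)**2/3 = -1/3*(-6)**2 = -1/3*36 = -12)
(-3*(k(-4) + 0))*(-96 + R(-9)) = (-3*((-4 + (-4)**2) + 0))*(-96 - 12) = -3*((-4 + 16) + 0)*(-108) = -3*(12 + 0)*(-108) = -3*12*(-108) = -36*(-108) = 3888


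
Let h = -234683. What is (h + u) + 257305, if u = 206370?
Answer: 228992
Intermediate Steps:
(h + u) + 257305 = (-234683 + 206370) + 257305 = -28313 + 257305 = 228992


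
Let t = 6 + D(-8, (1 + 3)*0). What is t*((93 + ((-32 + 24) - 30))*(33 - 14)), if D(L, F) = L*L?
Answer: 73150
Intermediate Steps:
D(L, F) = L**2
t = 70 (t = 6 + (-8)**2 = 6 + 64 = 70)
t*((93 + ((-32 + 24) - 30))*(33 - 14)) = 70*((93 + ((-32 + 24) - 30))*(33 - 14)) = 70*((93 + (-8 - 30))*19) = 70*((93 - 38)*19) = 70*(55*19) = 70*1045 = 73150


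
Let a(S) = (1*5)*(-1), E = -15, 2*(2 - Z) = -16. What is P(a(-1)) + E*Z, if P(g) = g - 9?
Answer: -164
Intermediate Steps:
Z = 10 (Z = 2 - ½*(-16) = 2 + 8 = 10)
a(S) = -5 (a(S) = 5*(-1) = -5)
P(g) = -9 + g
P(a(-1)) + E*Z = (-9 - 5) - 15*10 = -14 - 150 = -164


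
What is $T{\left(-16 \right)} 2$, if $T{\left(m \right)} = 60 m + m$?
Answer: $-1952$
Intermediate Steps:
$T{\left(m \right)} = 61 m$
$T{\left(-16 \right)} 2 = 61 \left(-16\right) 2 = \left(-976\right) 2 = -1952$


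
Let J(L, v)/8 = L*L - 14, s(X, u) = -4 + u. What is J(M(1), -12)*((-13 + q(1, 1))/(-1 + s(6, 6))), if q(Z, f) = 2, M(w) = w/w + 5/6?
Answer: 8426/9 ≈ 936.22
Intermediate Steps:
M(w) = 11/6 (M(w) = 1 + 5*(⅙) = 1 + ⅚ = 11/6)
J(L, v) = -112 + 8*L² (J(L, v) = 8*(L*L - 14) = 8*(L² - 14) = 8*(-14 + L²) = -112 + 8*L²)
J(M(1), -12)*((-13 + q(1, 1))/(-1 + s(6, 6))) = (-112 + 8*(11/6)²)*((-13 + 2)/(-1 + (-4 + 6))) = (-112 + 8*(121/36))*(-11/(-1 + 2)) = (-112 + 242/9)*(-11/1) = -(-8426)/9 = -766/9*(-11) = 8426/9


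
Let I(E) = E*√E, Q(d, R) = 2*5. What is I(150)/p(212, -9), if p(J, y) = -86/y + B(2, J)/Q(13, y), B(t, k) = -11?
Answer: 67500*√6/761 ≈ 217.27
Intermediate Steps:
Q(d, R) = 10
p(J, y) = -11/10 - 86/y (p(J, y) = -86/y - 11/10 = -11/10 - 86/y)
I(E) = E^(3/2)
I(150)/p(212, -9) = 150^(3/2)/(-11/10 - 86/(-9)) = (750*√6)/(-11/10 - 86*(-⅑)) = (750*√6)/(-11/10 + 86/9) = (750*√6)/(761/90) = (750*√6)*(90/761) = 67500*√6/761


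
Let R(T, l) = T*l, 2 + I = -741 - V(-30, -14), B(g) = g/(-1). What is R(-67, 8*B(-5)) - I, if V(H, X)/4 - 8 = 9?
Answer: -1869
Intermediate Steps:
V(H, X) = 68 (V(H, X) = 32 + 4*9 = 32 + 36 = 68)
B(g) = -g (B(g) = g*(-1) = -g)
I = -811 (I = -2 + (-741 - 1*68) = -2 + (-741 - 68) = -2 - 809 = -811)
R(-67, 8*B(-5)) - I = -536*(-1*(-5)) - 1*(-811) = -536*5 + 811 = -67*40 + 811 = -2680 + 811 = -1869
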